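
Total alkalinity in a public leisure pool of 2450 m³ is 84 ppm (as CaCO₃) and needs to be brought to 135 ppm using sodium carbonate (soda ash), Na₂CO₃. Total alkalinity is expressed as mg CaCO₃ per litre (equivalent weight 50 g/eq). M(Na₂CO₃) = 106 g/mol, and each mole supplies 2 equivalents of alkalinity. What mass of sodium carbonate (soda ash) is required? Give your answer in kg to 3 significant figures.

132 kg

Volume: 2450 m³ = 2,450,000 L.
Alkalinity to add: (135 − 84) = 51 mg/L as CaCO₃ × 2,450,000 L = 125,000 g as CaCO₃.
Equivalents: 125,000 g ÷ 50 g/eq = 2499 eq.
Each mole of Na₂CO₃ supplies 2 eq, so 2499 / 2 = 1250 mol.
Mass: 1250 mol × 106 g/mol = 132,400 g.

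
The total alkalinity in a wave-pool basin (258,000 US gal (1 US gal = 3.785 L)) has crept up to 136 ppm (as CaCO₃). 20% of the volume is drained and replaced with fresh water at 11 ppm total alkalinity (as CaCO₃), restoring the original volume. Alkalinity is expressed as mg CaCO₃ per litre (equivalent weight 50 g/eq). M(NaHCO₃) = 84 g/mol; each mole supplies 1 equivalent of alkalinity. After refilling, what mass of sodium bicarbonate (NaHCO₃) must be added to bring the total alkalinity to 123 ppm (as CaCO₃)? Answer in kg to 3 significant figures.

Volume: 258,000 US gal × 3.785 L/gal = 976,530 L.
After draining 20% and refilling: 136 × 0.80 + 11 × 0.20 = 111 ppm.
Deficit to target: 123 − 111 = 12 mg/L.
As CaCO₃: 12 mg/L × 976,530 L = 11,720 g; ÷ 50 g/eq ÷ 1 = 234.4 mol NaHCO₃.
Mass: 234.4 × 84 = 19,690 g.

19.7 kg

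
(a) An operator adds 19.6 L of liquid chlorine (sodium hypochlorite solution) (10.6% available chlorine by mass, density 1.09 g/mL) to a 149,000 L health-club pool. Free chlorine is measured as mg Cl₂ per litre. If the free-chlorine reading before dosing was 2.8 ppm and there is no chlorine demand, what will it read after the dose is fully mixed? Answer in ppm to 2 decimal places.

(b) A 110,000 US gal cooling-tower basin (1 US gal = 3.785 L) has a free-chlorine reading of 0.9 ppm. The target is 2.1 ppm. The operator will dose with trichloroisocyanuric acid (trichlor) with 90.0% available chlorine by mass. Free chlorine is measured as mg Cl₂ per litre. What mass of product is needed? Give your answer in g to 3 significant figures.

(a) Mass of solution: 19.6 L × 1000 mL/L × 1.09 g/mL = 21,360 g.
(a) Available chlorine delivered: 21,360 g × 0.106 = 2265 g as Cl₂.
(a) Concentration rise: 2265 g / 149,000 L = 15.2 mg/L = 15.20 ppm.
(a) Final FC: 2.8 + 15.20 = 18.00 ppm.

(b) Volume: 110,000 US gal × 3.785 L/gal = 416,350 L.
(b) Chlorine deficit: 2.1 − 0.9 = 1.2 ppm = 1.2 mg/L as Cl₂.
(b) Cl₂ equivalent needed: 1.2 mg/L × 416,350 L = 499,600 mg = 499.6 g.
(b) Product at 90.0% available chlorine: 499.6 / 0.9 = 555.1 g.

(a) 18.00 ppm; (b) 555 g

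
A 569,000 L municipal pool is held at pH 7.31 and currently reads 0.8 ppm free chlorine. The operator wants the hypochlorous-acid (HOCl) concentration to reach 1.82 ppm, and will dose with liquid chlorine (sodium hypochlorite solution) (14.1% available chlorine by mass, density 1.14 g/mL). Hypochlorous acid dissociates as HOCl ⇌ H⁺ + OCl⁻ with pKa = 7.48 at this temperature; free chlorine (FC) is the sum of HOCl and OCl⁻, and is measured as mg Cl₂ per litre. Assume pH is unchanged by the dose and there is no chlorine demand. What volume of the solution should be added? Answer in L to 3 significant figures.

7.97 L

[OCl⁻]/[HOCl] = 10^(pH − pKa) = 10^(7.31 − 7.48) = 0.6761; fraction as HOCl = 1/(1 + 0.6761) = 0.5966.
Free chlorine required for 1.82 ppm HOCl: 1.82 / 0.5966 = 3.05 ppm.
FC to add: 3.05 − 0.8 = 2.25 mg/L as Cl₂.
Cl₂ equivalent: 2.25 mg/L × 569,000 L = 1281 g.
Product at 14.1% available Cl: 1281 / 0.141 = 9082 g.
Volume: 9082 g ÷ 1.14 g/mL = 7966 mL.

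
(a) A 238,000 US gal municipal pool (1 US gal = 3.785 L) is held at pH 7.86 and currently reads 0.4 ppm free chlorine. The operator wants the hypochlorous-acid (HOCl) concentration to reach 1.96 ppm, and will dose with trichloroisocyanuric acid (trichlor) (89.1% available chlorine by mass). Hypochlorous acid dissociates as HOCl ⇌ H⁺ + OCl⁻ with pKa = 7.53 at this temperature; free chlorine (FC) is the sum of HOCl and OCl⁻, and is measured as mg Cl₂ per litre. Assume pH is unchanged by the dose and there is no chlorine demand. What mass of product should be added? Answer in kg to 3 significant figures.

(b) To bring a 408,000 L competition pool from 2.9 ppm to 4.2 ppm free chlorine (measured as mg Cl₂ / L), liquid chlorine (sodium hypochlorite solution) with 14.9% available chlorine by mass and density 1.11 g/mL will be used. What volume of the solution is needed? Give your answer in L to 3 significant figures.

(a) 5.81 kg; (b) 3.21 L

(a) Volume: 238,000 US gal × 3.785 L/gal = 900,830 L.
(a) [OCl⁻]/[HOCl] = 10^(pH − pKa) = 10^(7.86 − 7.53) = 2.138; fraction as HOCl = 1/(1 + 2.138) = 0.3187.
(a) Free chlorine required for 1.96 ppm HOCl: 1.96 / 0.3187 = 6.15 ppm.
(a) FC to add: 6.15 − 0.4 = 5.75 mg/L as Cl₂.
(a) Cl₂ equivalent: 5.75 mg/L × 900,830 L = 5180 g.
(a) Product at 89.1% available Cl: 5180 / 0.891 = 5814 g.

(b) Chlorine deficit: 4.2 − 2.9 = 1.3 ppm = 1.3 mg/L as Cl₂.
(b) Cl₂ equivalent needed: 1.3 mg/L × 408,000 L = 530,400 mg = 530.4 g.
(b) Product at 14.9% available chlorine: 530.4 / 0.149 = 3560 g.
(b) Volume at density 1.11 g/mL: 3560 g ÷ 1.11 g/mL = 3207 mL.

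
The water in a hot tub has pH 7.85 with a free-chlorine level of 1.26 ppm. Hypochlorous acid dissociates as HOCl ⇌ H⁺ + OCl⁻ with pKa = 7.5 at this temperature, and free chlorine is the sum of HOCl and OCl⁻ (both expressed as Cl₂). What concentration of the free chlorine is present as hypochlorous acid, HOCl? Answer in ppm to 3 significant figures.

[OCl⁻]/[HOCl] = 10^(pH − pKa) = 10^(7.85 − 7.5) = 10^0.35 = 2.239.
Fraction as HOCl = 1 / (1 + 2.239) = 0.3088.
HOCl = 0.3088 × 1.26 ppm = 0.389 ppm.

0.389 ppm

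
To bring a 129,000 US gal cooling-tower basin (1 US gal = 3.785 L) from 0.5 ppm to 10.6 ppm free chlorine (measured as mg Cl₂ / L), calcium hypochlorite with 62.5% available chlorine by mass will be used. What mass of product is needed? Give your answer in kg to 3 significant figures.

7.89 kg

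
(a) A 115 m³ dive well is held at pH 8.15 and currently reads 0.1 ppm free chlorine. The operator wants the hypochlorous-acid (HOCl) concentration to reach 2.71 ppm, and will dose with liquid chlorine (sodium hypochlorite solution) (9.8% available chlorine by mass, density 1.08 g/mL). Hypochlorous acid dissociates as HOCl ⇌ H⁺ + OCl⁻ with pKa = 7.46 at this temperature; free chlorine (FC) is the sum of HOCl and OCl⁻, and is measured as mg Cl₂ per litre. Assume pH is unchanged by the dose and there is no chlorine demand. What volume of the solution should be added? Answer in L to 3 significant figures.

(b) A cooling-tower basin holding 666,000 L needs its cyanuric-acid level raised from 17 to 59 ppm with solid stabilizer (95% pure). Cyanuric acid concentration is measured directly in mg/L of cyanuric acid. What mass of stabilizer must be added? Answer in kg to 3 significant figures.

(a) 17.3 L; (b) 29.4 kg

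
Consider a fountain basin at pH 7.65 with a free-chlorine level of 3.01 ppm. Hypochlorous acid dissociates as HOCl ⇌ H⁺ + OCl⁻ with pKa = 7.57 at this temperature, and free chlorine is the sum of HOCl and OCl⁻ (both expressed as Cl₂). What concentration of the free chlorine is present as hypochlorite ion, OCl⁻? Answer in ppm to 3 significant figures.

1.64 ppm

[OCl⁻]/[HOCl] = 10^(pH − pKa) = 10^(7.65 − 7.57) = 10^0.08 = 1.202.
Fraction as HOCl = 1 / (1 + 1.202) = 0.4541.
OCl⁻ = (1 − 0.4541) × 3.01 ppm = 1.643 ppm.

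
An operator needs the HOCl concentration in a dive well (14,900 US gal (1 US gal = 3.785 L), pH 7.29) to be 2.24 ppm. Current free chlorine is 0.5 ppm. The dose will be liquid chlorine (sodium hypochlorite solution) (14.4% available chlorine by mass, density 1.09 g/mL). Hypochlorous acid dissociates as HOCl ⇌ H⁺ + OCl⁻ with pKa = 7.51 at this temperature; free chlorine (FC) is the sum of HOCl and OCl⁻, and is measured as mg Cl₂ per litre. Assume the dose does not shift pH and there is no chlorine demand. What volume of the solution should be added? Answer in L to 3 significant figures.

1.11 L

Volume: 14,900 US gal × 3.785 L/gal = 56,396 L.
[OCl⁻]/[HOCl] = 10^(pH − pKa) = 10^(7.29 − 7.51) = 0.6026; fraction as HOCl = 1/(1 + 0.6026) = 0.624.
Free chlorine required for 2.24 ppm HOCl: 2.24 / 0.624 = 3.59 ppm.
FC to add: 3.59 − 0.5 = 3.09 mg/L as Cl₂.
Cl₂ equivalent: 3.09 mg/L × 56,396 L = 174.3 g.
Product at 14.4% available Cl: 174.3 / 0.144 = 1210 g.
Volume: 1210 g ÷ 1.09 g/mL = 1110 mL.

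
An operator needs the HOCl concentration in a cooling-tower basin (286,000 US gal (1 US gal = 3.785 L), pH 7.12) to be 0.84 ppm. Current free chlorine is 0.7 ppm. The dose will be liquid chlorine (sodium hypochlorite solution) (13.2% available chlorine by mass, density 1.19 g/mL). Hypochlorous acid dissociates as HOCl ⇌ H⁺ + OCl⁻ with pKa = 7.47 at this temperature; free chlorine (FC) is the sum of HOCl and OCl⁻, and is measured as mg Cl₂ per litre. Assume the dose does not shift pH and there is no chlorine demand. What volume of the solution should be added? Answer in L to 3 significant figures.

Volume: 286,000 US gal × 3.785 L/gal = 1,082,510 L.
[OCl⁻]/[HOCl] = 10^(pH − pKa) = 10^(7.12 − 7.47) = 0.4467; fraction as HOCl = 1/(1 + 0.4467) = 0.6912.
Free chlorine required for 0.84 ppm HOCl: 0.84 / 0.6912 = 1.215 ppm.
FC to add: 1.215 − 0.7 = 0.5152 mg/L as Cl₂.
Cl₂ equivalent: 0.5152 mg/L × 1,082,510 L = 557.7 g.
Product at 13.2% available Cl: 557.7 / 0.132 = 4225 g.
Volume: 4225 g ÷ 1.19 g/mL = 3551 mL.

3.55 L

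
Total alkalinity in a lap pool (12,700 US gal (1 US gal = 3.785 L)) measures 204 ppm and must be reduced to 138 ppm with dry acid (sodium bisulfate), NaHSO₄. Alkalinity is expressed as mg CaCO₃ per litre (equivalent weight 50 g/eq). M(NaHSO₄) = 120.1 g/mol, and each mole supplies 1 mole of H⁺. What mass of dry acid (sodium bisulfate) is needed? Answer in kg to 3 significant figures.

7.62 kg

Volume: 12,700 US gal × 3.785 L/gal = 48,070 L.
Alkalinity to neutralize: (204 − 138) = 66 mg/L as CaCO₃ × 48,070 L = 3173 g as CaCO₃.
Equivalents of H⁺ required: 3173 ÷ 50 g/eq = 63.45 eq = 63.45 mol NaHSO₄.
Mass of NaHSO₄: 63.45 × 120.1 = 7621 g.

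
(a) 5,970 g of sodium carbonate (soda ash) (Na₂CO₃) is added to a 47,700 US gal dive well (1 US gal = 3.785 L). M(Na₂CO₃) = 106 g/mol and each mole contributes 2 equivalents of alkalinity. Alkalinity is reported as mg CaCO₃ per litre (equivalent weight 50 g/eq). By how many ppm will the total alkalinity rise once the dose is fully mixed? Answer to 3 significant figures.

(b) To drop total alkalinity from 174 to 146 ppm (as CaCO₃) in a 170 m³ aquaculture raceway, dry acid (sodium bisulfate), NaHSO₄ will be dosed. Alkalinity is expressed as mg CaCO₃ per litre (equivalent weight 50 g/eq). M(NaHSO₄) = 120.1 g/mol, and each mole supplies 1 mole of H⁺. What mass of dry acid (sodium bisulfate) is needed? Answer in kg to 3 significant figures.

(a) Volume: 47,700 US gal × 3.785 L/gal = 180,544 L.
(a) Moles of Na₂CO₃: 5,970 g ÷ 106 g/mol = 56.32 mol → 112.6 eq of alkalinity.
(a) As CaCO₃: 112.6 eq × 50 g/eq = 5632 g.
(a) Rise: 5632 g / 180,544 L × 1000 = 31.19 mg/L.

(b) Volume: 170 m³ = 170,000 L.
(b) Alkalinity to neutralize: (174 − 146) = 28 mg/L as CaCO₃ × 170,000 L = 4760 g as CaCO₃.
(b) Equivalents of H⁺ required: 4760 ÷ 50 g/eq = 95.2 eq = 95.2 mol NaHSO₄.
(b) Mass of NaHSO₄: 95.2 × 120.1 = 11,430 g.

(a) 31.2 ppm; (b) 11.4 kg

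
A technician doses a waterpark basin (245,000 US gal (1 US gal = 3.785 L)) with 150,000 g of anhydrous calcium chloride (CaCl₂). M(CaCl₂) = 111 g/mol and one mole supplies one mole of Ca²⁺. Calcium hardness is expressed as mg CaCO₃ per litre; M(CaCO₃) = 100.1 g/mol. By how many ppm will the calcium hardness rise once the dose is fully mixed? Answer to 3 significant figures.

Volume: 245,000 US gal × 3.785 L/gal = 927,325 L.
Moles of Ca²⁺: 150,000 g ÷ 111 g/mol = 1351 mol.
As CaCO₃: 1351 mol × 100.1 g/mol = 135,300 g.
Rise: 135,300 g / 927,325 L × 1000 = 145.9 mg/L.

146 ppm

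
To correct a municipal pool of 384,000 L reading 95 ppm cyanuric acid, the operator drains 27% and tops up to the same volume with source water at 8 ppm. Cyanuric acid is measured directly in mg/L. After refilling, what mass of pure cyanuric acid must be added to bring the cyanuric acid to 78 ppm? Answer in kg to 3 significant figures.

2.49 kg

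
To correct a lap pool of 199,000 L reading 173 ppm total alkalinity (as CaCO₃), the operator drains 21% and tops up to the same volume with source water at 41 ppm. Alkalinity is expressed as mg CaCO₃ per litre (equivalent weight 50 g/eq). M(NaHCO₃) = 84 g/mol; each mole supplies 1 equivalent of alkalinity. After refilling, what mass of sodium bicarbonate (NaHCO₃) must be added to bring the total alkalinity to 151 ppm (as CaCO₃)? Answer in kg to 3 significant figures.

After draining 21% and refilling: 173 × 0.79 + 41 × 0.21 = 145.28 ppm.
Deficit to target: 151 − 145.28 = 5.72 mg/L.
As CaCO₃: 5.72 mg/L × 199,000 L = 1138 g; ÷ 50 g/eq ÷ 1 = 22.77 mol NaHCO₃.
Mass: 22.77 × 84 = 1912 g.

1.91 kg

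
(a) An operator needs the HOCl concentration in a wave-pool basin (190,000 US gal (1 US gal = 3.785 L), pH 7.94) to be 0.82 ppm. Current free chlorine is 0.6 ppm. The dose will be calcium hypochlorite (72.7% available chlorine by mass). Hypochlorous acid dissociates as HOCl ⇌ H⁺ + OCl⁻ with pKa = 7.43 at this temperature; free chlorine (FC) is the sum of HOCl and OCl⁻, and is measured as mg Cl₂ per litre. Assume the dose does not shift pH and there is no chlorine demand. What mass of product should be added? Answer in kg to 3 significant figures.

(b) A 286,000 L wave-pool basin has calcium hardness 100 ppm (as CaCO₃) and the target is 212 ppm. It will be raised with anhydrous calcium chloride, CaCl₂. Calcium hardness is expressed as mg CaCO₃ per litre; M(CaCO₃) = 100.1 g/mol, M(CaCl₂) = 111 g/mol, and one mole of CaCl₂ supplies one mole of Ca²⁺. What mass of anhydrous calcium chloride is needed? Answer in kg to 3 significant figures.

(a) 2.84 kg; (b) 35.5 kg

(a) Volume: 190,000 US gal × 3.785 L/gal = 719,150 L.
(a) [OCl⁻]/[HOCl] = 10^(pH − pKa) = 10^(7.94 − 7.43) = 3.236; fraction as HOCl = 1/(1 + 3.236) = 0.2361.
(a) Free chlorine required for 0.82 ppm HOCl: 0.82 / 0.2361 = 3.473 ppm.
(a) FC to add: 3.473 − 0.6 = 2.873 mg/L as Cl₂.
(a) Cl₂ equivalent: 2.873 mg/L × 719,150 L = 2066 g.
(a) Product at 72.7% available Cl: 2066 / 0.727 = 2842 g.

(b) Hardness to add: (212 − 100) = 112 mg/L as CaCO₃ × 286,000 L = 32,030 g as CaCO₃.
(b) Moles of Ca²⁺ (1 mol Ca²⁺ ≡ 1 mol CaCO₃): 32,030 / 100.1 g/mol = 320 mol.
(b) Mass of CaCl₂: 320 × 111 = 35,520 g.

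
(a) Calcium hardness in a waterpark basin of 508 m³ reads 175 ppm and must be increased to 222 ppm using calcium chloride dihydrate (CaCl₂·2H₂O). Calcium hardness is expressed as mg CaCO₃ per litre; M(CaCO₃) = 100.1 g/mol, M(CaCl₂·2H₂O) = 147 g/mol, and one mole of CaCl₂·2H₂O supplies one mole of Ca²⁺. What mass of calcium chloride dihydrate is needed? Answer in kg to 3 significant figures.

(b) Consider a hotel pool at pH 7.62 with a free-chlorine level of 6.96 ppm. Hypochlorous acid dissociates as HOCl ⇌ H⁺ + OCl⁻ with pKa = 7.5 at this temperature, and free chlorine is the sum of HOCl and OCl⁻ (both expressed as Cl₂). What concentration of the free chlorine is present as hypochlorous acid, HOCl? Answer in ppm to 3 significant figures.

(a) Volume: 508 m³ = 508,000 L.
(a) Hardness to add: (222 − 175) = 47 mg/L as CaCO₃ × 508,000 L = 23,880 g as CaCO₃.
(a) Moles of Ca²⁺ (1 mol Ca²⁺ ≡ 1 mol CaCO₃): 23,880 / 100.1 g/mol = 238.5 mol.
(a) Mass of CaCl₂·2H₂O: 238.5 × 147 = 35,060 g.

(b) [OCl⁻]/[HOCl] = 10^(pH − pKa) = 10^(7.62 − 7.5) = 10^0.12 = 1.318.
(b) Fraction as HOCl = 1 / (1 + 1.318) = 0.4314.
(b) HOCl = 0.4314 × 6.96 ppm = 3.002 ppm.

(a) 35.1 kg; (b) 3.00 ppm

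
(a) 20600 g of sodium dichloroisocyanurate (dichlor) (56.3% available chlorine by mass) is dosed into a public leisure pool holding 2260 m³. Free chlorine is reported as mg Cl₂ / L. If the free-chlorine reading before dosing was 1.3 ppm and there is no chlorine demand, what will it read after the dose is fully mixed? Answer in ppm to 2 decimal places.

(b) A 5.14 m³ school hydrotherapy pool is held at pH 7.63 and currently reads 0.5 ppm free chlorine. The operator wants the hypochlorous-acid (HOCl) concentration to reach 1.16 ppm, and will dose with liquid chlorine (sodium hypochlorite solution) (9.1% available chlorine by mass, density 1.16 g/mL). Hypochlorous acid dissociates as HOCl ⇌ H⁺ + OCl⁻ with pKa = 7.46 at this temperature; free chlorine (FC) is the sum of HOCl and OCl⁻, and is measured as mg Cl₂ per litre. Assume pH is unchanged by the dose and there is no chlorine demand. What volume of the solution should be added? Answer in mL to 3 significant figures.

(a) Volume: 2260 m³ = 2,260,000 L.
(a) Available chlorine delivered: 20,600 g × 0.563 = 11,600 g as Cl₂.
(a) Concentration rise: 11,600 g / 2,260,000 L = 5.132 mg/L = 5.13 ppm.
(a) Final FC: 1.3 + 5.13 = 6.43 ppm.

(b) Volume: 5.14 m³ = 5,140 L.
(b) [OCl⁻]/[HOCl] = 10^(pH − pKa) = 10^(7.63 − 7.46) = 1.479; fraction as HOCl = 1/(1 + 1.479) = 0.4034.
(b) Free chlorine required for 1.16 ppm HOCl: 1.16 / 0.4034 = 2.876 ppm.
(b) FC to add: 2.876 − 0.5 = 2.376 mg/L as Cl₂.
(b) Cl₂ equivalent: 2.376 mg/L × 5,140 L = 12.21 g.
(b) Product at 9.1% available Cl: 12.21 / 0.091 = 134.2 g.
(b) Volume: 134.2 g ÷ 1.16 g/mL = 115.7 mL.

(a) 6.43 ppm; (b) 116 mL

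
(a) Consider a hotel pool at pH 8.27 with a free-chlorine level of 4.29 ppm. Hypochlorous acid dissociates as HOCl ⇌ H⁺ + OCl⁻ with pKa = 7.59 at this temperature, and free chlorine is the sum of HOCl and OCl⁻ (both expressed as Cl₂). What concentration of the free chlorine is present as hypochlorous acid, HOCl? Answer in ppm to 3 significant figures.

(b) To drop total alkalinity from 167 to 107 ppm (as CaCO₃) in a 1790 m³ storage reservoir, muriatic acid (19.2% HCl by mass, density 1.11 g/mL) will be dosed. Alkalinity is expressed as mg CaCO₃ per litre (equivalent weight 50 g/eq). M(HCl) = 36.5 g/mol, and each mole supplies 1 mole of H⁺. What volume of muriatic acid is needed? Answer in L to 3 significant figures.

(a) [OCl⁻]/[HOCl] = 10^(pH − pKa) = 10^(8.27 − 7.59) = 10^0.68 = 4.786.
(a) Fraction as HOCl = 1 / (1 + 4.786) = 0.1728.
(a) HOCl = 0.1728 × 4.29 ppm = 0.7414 ppm.

(b) Volume: 1790 m³ = 1,790,000 L.
(b) Alkalinity to neutralize: (167 − 107) = 60 mg/L as CaCO₃ × 1,790,000 L = 107,400 g as CaCO₃.
(b) Equivalents of H⁺ required: 107,400 ÷ 50 g/eq = 2148 eq = 2148 mol HCl.
(b) Mass of HCl: 2148 × 36.5 = 78,400 g.
(b) Mass of 19.2% solution: 78,400 / 0.192 = 408,300 g.
(b) Volume: 408,300 g ÷ 1.11 g/mL = 367,900 mL.

(a) 0.741 ppm; (b) 368 L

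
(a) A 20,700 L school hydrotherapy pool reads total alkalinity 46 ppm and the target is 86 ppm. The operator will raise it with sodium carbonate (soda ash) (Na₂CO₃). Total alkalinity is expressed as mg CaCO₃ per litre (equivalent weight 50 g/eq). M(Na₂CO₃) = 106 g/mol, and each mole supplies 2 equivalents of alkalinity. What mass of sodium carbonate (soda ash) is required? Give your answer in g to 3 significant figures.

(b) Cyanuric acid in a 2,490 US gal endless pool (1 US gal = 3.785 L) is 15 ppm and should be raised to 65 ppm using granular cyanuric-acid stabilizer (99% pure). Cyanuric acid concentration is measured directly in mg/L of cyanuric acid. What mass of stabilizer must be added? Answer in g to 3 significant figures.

(a) Alkalinity to add: (86 − 46) = 40 mg/L as CaCO₃ × 20,700 L = 828 g as CaCO₃.
(a) Equivalents: 828 g ÷ 50 g/eq = 16.56 eq.
(a) Each mole of Na₂CO₃ supplies 2 eq, so 16.56 / 2 = 8.28 mol.
(a) Mass: 8.28 mol × 106 g/mol = 877.7 g.

(b) Volume: 2,490 US gal × 3.785 L/gal = 9,425 L.
(b) CYA to add: (65 − 15) = 50 mg/L × 9,425 L = 471.2 g cyanuric acid.
(b) At 99% purity: 471.2 / 0.99 = 476 g product.

(a) 878 g; (b) 476 g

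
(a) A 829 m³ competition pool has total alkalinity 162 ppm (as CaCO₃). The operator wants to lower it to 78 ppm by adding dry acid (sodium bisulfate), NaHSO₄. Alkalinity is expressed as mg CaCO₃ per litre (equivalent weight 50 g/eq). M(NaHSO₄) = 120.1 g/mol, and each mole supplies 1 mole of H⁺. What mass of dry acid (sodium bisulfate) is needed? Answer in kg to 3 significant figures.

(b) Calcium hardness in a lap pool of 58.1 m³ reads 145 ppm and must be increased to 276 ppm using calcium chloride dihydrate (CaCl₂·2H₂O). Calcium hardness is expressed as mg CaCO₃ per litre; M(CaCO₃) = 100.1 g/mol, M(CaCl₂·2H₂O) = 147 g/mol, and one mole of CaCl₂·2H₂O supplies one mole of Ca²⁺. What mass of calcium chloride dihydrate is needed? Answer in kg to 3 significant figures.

(a) Volume: 829 m³ = 829,000 L.
(a) Alkalinity to neutralize: (162 − 78) = 84 mg/L as CaCO₃ × 829,000 L = 69,640 g as CaCO₃.
(a) Equivalents of H⁺ required: 69,640 ÷ 50 g/eq = 1393 eq = 1393 mol NaHSO₄.
(a) Mass of NaHSO₄: 1393 × 120.1 = 167,300 g.

(b) Volume: 58.1 m³ = 58,100 L.
(b) Hardness to add: (276 − 145) = 131 mg/L as CaCO₃ × 58,100 L = 7611 g as CaCO₃.
(b) Moles of Ca²⁺ (1 mol Ca²⁺ ≡ 1 mol CaCO₃): 7611 / 100.1 g/mol = 76.03 mol.
(b) Mass of CaCl₂·2H₂O: 76.03 × 147 = 11,180 g.

(a) 167 kg; (b) 11.2 kg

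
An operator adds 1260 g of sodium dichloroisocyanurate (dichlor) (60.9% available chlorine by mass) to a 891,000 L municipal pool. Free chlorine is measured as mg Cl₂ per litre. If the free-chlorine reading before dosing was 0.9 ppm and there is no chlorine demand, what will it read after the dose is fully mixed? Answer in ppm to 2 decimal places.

Available chlorine delivered: 1260 g × 0.609 = 767.3 g as Cl₂.
Concentration rise: 767.3 g / 891,000 L = 0.8612 mg/L = 0.86 ppm.
Final FC: 0.9 + 0.86 = 1.76 ppm.

1.76 ppm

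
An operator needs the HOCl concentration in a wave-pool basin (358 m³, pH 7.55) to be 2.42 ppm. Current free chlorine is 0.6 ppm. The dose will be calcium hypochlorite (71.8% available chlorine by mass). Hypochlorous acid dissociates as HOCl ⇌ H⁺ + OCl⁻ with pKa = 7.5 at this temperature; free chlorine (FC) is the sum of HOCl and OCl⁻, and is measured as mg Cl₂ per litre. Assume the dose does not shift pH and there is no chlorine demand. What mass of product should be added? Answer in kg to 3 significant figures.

2.26 kg

Volume: 358 m³ = 358,000 L.
[OCl⁻]/[HOCl] = 10^(pH − pKa) = 10^(7.55 − 7.5) = 1.122; fraction as HOCl = 1/(1 + 1.122) = 0.4712.
Free chlorine required for 2.42 ppm HOCl: 2.42 / 0.4712 = 5.135 ppm.
FC to add: 5.135 − 0.6 = 4.535 mg/L as Cl₂.
Cl₂ equivalent: 4.535 mg/L × 358,000 L = 1624 g.
Product at 71.8% available Cl: 1624 / 0.718 = 2261 g.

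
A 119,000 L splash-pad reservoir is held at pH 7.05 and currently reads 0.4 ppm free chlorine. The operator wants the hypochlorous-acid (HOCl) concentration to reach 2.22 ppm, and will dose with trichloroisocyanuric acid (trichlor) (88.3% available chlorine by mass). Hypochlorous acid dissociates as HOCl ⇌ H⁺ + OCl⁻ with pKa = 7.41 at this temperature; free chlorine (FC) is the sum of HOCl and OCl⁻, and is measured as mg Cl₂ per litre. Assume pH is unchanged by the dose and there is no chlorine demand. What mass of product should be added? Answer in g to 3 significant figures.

376 g

[OCl⁻]/[HOCl] = 10^(pH − pKa) = 10^(7.05 − 7.41) = 0.4365; fraction as HOCl = 1/(1 + 0.4365) = 0.6961.
Free chlorine required for 2.22 ppm HOCl: 2.22 / 0.6961 = 3.189 ppm.
FC to add: 3.189 − 0.4 = 2.789 mg/L as Cl₂.
Cl₂ equivalent: 2.789 mg/L × 119,000 L = 331.9 g.
Product at 88.3% available Cl: 331.9 / 0.883 = 375.9 g.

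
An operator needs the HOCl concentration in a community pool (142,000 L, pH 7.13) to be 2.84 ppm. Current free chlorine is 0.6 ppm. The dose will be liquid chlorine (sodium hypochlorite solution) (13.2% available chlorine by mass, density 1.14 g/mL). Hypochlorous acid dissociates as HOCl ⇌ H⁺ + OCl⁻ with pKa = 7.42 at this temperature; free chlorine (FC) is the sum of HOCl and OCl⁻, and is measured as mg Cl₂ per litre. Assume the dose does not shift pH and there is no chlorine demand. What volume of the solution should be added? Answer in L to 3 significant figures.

[OCl⁻]/[HOCl] = 10^(pH − pKa) = 10^(7.13 − 7.42) = 0.5129; fraction as HOCl = 1/(1 + 0.5129) = 0.661.
Free chlorine required for 2.84 ppm HOCl: 2.84 / 0.661 = 4.297 ppm.
FC to add: 4.297 − 0.6 = 3.697 mg/L as Cl₂.
Cl₂ equivalent: 3.697 mg/L × 142,000 L = 524.9 g.
Product at 13.2% available Cl: 524.9 / 0.132 = 3977 g.
Volume: 3977 g ÷ 1.14 g/mL = 3488 mL.

3.49 L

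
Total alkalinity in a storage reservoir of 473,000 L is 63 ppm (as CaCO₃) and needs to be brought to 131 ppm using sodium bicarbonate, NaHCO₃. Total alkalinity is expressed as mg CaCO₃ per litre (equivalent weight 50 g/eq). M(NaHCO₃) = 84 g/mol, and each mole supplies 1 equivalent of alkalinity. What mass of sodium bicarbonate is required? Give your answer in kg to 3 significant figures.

54.0 kg

Alkalinity to add: (131 − 63) = 68 mg/L as CaCO₃ × 473,000 L = 32,160 g as CaCO₃.
Equivalents: 32,160 g ÷ 50 g/eq = 643.3 eq.
NaHCO₃ supplies 1 eq per mole → 643.3 mol.
Mass: 643.3 mol × 84 g/mol = 54,040 g.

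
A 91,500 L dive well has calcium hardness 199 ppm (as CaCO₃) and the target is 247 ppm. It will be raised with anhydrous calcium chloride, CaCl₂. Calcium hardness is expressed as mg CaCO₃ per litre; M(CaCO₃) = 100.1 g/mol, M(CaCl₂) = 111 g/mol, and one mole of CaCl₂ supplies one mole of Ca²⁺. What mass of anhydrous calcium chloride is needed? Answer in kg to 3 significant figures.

4.87 kg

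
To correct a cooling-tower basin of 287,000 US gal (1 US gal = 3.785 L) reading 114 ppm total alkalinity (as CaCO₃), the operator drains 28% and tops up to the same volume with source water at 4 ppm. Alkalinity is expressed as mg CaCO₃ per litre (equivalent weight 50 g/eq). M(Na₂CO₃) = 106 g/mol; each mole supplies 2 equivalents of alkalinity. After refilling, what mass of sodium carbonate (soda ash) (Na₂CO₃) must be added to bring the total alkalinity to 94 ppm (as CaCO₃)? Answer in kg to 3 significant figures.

12.4 kg

Volume: 287,000 US gal × 3.785 L/gal = 1,086,295 L.
After draining 28% and refilling: 114 × 0.72 + 4 × 0.28 = 83.2 ppm.
Deficit to target: 94 − 83.2 = 10.8 mg/L.
As CaCO₃: 10.8 mg/L × 1,086,295 L = 11,730 g; ÷ 50 g/eq ÷ 2 = 117.3 mol Na₂CO₃.
Mass: 117.3 × 106 = 12,440 g.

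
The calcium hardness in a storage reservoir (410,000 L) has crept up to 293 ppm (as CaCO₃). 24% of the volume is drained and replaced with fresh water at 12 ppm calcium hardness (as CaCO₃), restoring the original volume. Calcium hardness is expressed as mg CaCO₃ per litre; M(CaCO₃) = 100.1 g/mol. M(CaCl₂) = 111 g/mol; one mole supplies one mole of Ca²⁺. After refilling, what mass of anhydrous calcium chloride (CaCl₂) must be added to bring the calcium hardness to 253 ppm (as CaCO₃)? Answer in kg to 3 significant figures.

After draining 24% and refilling: 293 × 0.76 + 12 × 0.24 = 225.56 ppm.
Deficit to target: 253 − 225.56 = 27.44 mg/L.
As CaCO₃: 27.44 mg/L × 410,000 L = 11,250 g; ÷ 100.1 = 112.4 mol Ca²⁺.
Mass: 112.4 × 111 = 12,480 g.

12.5 kg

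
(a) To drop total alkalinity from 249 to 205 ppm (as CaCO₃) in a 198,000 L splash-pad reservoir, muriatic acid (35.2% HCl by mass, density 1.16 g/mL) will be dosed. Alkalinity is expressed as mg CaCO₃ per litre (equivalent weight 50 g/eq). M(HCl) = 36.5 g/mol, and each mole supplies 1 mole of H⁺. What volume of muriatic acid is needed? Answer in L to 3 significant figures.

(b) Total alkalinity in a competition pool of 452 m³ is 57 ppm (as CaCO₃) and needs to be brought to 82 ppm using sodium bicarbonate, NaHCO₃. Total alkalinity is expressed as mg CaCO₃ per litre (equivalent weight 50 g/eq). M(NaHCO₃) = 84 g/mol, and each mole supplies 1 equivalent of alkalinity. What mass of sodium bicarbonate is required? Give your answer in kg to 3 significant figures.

(a) Alkalinity to neutralize: (249 − 205) = 44 mg/L as CaCO₃ × 198,000 L = 8712 g as CaCO₃.
(a) Equivalents of H⁺ required: 8712 ÷ 50 g/eq = 174.2 eq = 174.2 mol HCl.
(a) Mass of HCl: 174.2 × 36.5 = 6360 g.
(a) Mass of 35.2% solution: 6360 / 0.352 = 18,070 g.
(a) Volume: 18,070 g ÷ 1.16 g/mL = 15,580 mL.

(b) Volume: 452 m³ = 452,000 L.
(b) Alkalinity to add: (82 − 57) = 25 mg/L as CaCO₃ × 452,000 L = 11,300 g as CaCO₃.
(b) Equivalents: 11,300 g ÷ 50 g/eq = 226 eq.
(b) NaHCO₃ supplies 1 eq per mole → 226 mol.
(b) Mass: 226 mol × 84 g/mol = 18,980 g.

(a) 15.6 L; (b) 19.0 kg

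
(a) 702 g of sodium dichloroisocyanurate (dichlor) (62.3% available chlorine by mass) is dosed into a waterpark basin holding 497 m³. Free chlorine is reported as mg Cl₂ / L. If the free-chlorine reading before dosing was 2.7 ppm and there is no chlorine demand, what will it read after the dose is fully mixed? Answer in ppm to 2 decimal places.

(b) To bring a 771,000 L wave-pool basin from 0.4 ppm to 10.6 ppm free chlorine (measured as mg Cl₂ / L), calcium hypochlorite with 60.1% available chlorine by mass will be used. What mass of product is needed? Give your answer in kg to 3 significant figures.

(a) 3.58 ppm; (b) 13.1 kg

(a) Volume: 497 m³ = 497,000 L.
(a) Available chlorine delivered: 702 g × 0.623 = 437.3 g as Cl₂.
(a) Concentration rise: 437.3 g / 497,000 L = 0.88 mg/L = 0.88 ppm.
(a) Final FC: 2.7 + 0.88 = 3.58 ppm.

(b) Chlorine deficit: 10.6 − 0.4 = 10.2 ppm = 10.2 mg/L as Cl₂.
(b) Cl₂ equivalent needed: 10.2 mg/L × 771,000 L = 7,864,000 mg = 7864 g.
(b) Product at 60.1% available chlorine: 7864 / 0.601 = 13,090 g.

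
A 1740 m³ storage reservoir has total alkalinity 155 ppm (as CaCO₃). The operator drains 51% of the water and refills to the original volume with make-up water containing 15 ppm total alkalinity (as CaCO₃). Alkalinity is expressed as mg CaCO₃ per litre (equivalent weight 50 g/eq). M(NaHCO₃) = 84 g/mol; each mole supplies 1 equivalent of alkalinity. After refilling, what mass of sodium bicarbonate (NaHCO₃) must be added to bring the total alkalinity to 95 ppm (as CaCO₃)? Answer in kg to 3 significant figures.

Volume: 1740 m³ = 1,740,000 L.
After draining 51% and refilling: 155 × 0.49 + 15 × 0.51 = 83.6 ppm.
Deficit to target: 95 − 83.6 = 11.4 mg/L.
As CaCO₃: 11.4 mg/L × 1,740,000 L = 19,840 g; ÷ 50 g/eq ÷ 1 = 396.7 mol NaHCO₃.
Mass: 396.7 × 84 = 33,320 g.

33.3 kg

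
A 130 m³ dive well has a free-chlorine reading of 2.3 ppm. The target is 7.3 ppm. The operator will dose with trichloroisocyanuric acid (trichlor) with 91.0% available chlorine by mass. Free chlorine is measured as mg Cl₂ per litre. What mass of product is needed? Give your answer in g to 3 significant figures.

Volume: 130 m³ = 130,000 L.
Chlorine deficit: 7.3 − 2.3 = 5 ppm = 5 mg/L as Cl₂.
Cl₂ equivalent needed: 5 mg/L × 130,000 L = 650,000 mg = 650 g.
Product at 91.0% available chlorine: 650 / 0.91 = 714.3 g.

714 g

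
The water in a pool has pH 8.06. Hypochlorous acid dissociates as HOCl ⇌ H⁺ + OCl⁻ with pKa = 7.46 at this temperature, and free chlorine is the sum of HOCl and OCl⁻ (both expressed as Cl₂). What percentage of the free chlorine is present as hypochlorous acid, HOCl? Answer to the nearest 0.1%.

20.1%

[OCl⁻]/[HOCl] = 10^(pH − pKa) = 10^(8.06 − 7.46) = 10^0.60 = 3.981.
Fraction as HOCl = 1 / (1 + 3.981) = 0.2008.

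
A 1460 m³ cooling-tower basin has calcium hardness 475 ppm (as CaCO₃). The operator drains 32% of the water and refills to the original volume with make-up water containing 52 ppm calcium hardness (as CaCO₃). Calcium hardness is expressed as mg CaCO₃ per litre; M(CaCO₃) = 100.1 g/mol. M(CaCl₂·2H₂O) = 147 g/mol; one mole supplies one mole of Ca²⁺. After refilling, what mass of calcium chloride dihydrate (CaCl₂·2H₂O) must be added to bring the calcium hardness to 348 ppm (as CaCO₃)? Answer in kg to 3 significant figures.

17.9 kg

Volume: 1460 m³ = 1,460,000 L.
After draining 32% and refilling: 475 × 0.68 + 52 × 0.32 = 339.64 ppm.
Deficit to target: 348 − 339.64 = 8.36 mg/L.
As CaCO₃: 8.36 mg/L × 1,460,000 L = 12,210 g; ÷ 100.1 = 121.9 mol Ca²⁺.
Mass: 121.9 × 147 = 17,920 g.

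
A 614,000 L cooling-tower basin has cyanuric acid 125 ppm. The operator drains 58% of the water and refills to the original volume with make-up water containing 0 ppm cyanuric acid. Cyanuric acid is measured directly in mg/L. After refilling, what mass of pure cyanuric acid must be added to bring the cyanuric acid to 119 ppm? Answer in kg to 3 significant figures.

After draining 58% and refilling: 125 × 0.42 + 0 × 0.58 = 52.5 ppm.
Deficit to target: 119 − 52.5 = 66.5 mg/L.
Mass: 66.5 mg/L × 614,000 L = 40,830 g cyanuric acid.

40.8 kg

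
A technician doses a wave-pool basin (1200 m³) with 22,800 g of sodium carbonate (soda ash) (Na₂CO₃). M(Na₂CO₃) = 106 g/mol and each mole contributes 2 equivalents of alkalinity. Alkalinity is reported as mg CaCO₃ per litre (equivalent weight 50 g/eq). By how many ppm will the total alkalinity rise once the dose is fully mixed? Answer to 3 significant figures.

Volume: 1200 m³ = 1,200,000 L.
Moles of Na₂CO₃: 22,800 g ÷ 106 g/mol = 215.1 mol → 430.2 eq of alkalinity.
As CaCO₃: 430.2 eq × 50 g/eq = 21,510 g.
Rise: 21,510 g / 1,200,000 L × 1000 = 17.92 mg/L.

17.9 ppm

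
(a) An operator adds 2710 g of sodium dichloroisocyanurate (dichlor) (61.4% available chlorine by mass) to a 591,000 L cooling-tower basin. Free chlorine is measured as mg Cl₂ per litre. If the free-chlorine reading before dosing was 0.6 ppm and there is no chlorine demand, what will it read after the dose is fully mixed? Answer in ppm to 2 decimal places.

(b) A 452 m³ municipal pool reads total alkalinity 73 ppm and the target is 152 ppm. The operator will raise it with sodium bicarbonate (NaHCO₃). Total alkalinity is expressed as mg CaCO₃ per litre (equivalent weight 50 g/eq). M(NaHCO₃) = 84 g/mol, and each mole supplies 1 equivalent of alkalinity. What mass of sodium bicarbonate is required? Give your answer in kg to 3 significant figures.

(a) Available chlorine delivered: 2710 g × 0.614 = 1664 g as Cl₂.
(a) Concentration rise: 1664 g / 591,000 L = 2.815 mg/L = 2.82 ppm.
(a) Final FC: 0.6 + 2.82 = 3.42 ppm.

(b) Volume: 452 m³ = 452,000 L.
(b) Alkalinity to add: (152 − 73) = 79 mg/L as CaCO₃ × 452,000 L = 35,710 g as CaCO₃.
(b) Equivalents: 35,710 g ÷ 50 g/eq = 714.2 eq.
(b) NaHCO₃ supplies 1 eq per mole → 714.2 mol.
(b) Mass: 714.2 mol × 84 g/mol = 59,990 g.

(a) 3.42 ppm; (b) 60.0 kg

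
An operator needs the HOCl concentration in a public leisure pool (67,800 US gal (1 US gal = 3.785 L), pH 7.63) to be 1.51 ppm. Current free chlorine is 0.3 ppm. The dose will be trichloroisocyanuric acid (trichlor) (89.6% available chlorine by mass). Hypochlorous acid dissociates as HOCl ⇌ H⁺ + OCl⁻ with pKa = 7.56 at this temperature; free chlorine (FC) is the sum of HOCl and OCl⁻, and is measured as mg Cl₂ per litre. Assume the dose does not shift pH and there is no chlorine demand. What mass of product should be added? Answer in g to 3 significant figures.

Volume: 67,800 US gal × 3.785 L/gal = 256,623 L.
[OCl⁻]/[HOCl] = 10^(pH − pKa) = 10^(7.63 − 7.56) = 1.175; fraction as HOCl = 1/(1 + 1.175) = 0.4598.
Free chlorine required for 1.51 ppm HOCl: 1.51 / 0.4598 = 3.284 ppm.
FC to add: 3.284 − 0.3 = 2.984 mg/L as Cl₂.
Cl₂ equivalent: 2.984 mg/L × 256,623 L = 765.8 g.
Product at 89.6% available Cl: 765.8 / 0.896 = 854.7 g.

855 g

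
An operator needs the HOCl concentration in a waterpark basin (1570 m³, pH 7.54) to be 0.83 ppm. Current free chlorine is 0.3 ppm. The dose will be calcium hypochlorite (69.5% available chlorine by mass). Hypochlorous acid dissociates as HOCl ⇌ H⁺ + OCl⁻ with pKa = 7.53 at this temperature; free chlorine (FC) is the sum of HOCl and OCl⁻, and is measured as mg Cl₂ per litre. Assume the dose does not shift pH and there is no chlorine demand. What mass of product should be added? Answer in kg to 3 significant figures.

3.12 kg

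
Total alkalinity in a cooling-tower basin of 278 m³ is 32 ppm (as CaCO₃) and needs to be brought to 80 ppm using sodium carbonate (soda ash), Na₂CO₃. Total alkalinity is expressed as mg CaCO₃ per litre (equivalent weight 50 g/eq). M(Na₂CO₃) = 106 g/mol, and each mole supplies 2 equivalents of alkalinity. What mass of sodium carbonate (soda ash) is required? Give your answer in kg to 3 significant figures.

Volume: 278 m³ = 278,000 L.
Alkalinity to add: (80 − 32) = 48 mg/L as CaCO₃ × 278,000 L = 13,340 g as CaCO₃.
Equivalents: 13,340 g ÷ 50 g/eq = 266.9 eq.
Each mole of Na₂CO₃ supplies 2 eq, so 266.9 / 2 = 133.4 mol.
Mass: 133.4 mol × 106 g/mol = 14,140 g.

14.1 kg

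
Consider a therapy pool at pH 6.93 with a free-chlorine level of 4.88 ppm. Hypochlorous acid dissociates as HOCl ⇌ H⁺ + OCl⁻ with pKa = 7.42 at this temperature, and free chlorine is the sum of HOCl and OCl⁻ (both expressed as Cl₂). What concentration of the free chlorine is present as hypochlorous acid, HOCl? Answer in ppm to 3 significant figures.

3.69 ppm

[OCl⁻]/[HOCl] = 10^(pH − pKa) = 10^(6.93 − 7.42) = 10^-0.49 = 0.3236.
Fraction as HOCl = 1 / (1 + 0.3236) = 0.7555.
HOCl = 0.7555 × 4.88 ppm = 3.687 ppm.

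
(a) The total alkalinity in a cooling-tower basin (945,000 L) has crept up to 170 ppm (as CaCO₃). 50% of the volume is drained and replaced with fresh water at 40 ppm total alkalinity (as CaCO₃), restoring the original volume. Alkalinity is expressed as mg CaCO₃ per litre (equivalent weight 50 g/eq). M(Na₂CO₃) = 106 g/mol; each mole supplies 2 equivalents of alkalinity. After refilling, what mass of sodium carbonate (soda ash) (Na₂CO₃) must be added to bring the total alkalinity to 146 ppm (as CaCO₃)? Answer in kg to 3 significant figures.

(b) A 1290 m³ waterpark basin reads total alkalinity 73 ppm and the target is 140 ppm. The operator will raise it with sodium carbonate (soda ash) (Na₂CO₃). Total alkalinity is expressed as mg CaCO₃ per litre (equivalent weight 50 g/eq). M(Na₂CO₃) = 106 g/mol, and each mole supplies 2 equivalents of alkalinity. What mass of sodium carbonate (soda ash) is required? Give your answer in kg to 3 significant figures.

(a) After draining 50% and refilling: 170 × 0.50 + 40 × 0.50 = 105 ppm.
(a) Deficit to target: 146 − 105 = 41 mg/L.
(a) As CaCO₃: 41 mg/L × 945,000 L = 38,740 g; ÷ 50 g/eq ÷ 2 = 387.4 mol Na₂CO₃.
(a) Mass: 387.4 × 106 = 41,070 g.

(b) Volume: 1290 m³ = 1,290,000 L.
(b) Alkalinity to add: (140 − 73) = 67 mg/L as CaCO₃ × 1,290,000 L = 86,430 g as CaCO₃.
(b) Equivalents: 86,430 g ÷ 50 g/eq = 1729 eq.
(b) Each mole of Na₂CO₃ supplies 2 eq, so 1729 / 2 = 864.3 mol.
(b) Mass: 864.3 mol × 106 g/mol = 91,620 g.

(a) 41.1 kg; (b) 91.6 kg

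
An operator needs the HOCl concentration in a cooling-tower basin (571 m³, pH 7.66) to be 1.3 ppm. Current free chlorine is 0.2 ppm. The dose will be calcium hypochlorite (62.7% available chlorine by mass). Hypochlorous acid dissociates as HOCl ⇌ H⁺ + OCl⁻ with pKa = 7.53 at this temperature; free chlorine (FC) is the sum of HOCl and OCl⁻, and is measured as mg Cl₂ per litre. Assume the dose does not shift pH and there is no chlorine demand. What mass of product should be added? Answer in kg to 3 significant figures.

2.60 kg

Volume: 571 m³ = 571,000 L.
[OCl⁻]/[HOCl] = 10^(pH − pKa) = 10^(7.66 − 7.53) = 1.349; fraction as HOCl = 1/(1 + 1.349) = 0.4257.
Free chlorine required for 1.3 ppm HOCl: 1.3 / 0.4257 = 3.054 ppm.
FC to add: 3.054 − 0.2 = 2.854 mg/L as Cl₂.
Cl₂ equivalent: 2.854 mg/L × 571,000 L = 1629 g.
Product at 62.7% available Cl: 1629 / 0.627 = 2599 g.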